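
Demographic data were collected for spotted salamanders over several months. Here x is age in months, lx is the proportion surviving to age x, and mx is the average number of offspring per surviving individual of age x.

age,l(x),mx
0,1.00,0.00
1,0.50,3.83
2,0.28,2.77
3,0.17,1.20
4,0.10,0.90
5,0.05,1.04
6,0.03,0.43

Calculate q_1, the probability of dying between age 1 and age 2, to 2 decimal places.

0.44

q_1 = (l_1 − l_2) / l_1 = (0.5 − 0.28) / 0.5
     = 0.22 / 0.5 = 0.44 → 0.44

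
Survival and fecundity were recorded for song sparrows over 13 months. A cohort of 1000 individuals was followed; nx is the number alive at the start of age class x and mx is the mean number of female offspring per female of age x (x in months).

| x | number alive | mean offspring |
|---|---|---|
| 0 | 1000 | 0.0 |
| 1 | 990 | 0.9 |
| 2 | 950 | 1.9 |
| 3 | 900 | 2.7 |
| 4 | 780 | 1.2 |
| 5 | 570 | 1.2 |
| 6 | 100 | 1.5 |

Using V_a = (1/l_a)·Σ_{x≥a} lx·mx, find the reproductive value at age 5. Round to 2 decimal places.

1.46

lx = nx/n0 = nx/1000: 1, 0.99, 0.95, 0.9, 0.78, 0.57, 0.1
lx·mx for x ≥ 5: 0.684, 0.15 → sum = 0.834
V_5 = 0.834 / l_5 = 0.834 / 0.57 = 1.463158… → 1.46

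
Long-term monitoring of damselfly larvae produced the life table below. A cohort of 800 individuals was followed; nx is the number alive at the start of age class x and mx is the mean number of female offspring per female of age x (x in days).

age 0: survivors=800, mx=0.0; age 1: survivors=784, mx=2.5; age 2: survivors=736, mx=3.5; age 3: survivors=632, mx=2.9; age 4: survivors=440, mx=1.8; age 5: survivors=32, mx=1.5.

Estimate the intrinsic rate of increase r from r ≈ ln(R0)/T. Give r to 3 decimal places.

0.989

lx = nx/n0 = nx/800: 1, 0.98, 0.92, 0.79, 0.55, 0.04
R0 = Σ lx·mx = 0 + 2.45 + 3.22 + 2.291 + 0.99 + 0.06 = 9.011
Σ x·lx·mx = 20.023; T = 20.023/9.011 = 2.22206…
r ≈ ln(R0)/T = ln(9.011)/2.22206… = 0.98937… → 0.989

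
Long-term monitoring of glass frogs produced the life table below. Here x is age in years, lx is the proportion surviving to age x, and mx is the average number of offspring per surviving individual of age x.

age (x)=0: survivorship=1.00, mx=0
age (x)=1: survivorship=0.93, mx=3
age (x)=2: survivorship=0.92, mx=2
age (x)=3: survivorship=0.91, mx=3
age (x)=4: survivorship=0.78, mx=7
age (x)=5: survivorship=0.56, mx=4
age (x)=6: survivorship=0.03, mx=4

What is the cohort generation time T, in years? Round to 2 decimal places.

3.19

lx·mx: 0, 2.79, 1.84, 2.73, 5.46, 2.24, 0.12 → R0 = 15.18
x·lx·mx: 0, 2.79, 3.68, 8.19, 21.84, 11.2, 0.72 → Σ = 48.42
T = 48.42 / 15.18 = 3.189723… → 3.19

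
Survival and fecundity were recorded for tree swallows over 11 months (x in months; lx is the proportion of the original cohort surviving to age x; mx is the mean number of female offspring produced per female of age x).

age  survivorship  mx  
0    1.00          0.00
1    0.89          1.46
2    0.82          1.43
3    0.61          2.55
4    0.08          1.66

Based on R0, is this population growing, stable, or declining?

R0 = Σ lx·mx = 0 + 1.2994 + 1.1726 + 1.5555 + 0.1328 = 4.1603
R0 > 1, so the population is growing.

growing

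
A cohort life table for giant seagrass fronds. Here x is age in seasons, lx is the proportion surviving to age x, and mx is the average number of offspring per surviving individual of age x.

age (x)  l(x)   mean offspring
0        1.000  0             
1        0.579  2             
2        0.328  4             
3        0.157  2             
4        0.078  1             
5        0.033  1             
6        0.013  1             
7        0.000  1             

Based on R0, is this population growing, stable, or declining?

R0 = Σ lx·mx = 0 + 1.158 + 1.312 + 0.314 + 0.078 + 0.033 + 0.013 + 0 = 2.908
R0 > 1, so the population is growing.

growing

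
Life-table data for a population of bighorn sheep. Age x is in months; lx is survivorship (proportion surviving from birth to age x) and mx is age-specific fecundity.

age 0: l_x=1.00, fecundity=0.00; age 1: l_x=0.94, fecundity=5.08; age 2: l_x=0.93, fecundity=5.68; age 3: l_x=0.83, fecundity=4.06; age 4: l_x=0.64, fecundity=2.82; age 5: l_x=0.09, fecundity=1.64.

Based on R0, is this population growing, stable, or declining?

growing

R0 = Σ lx·mx = 0 + 4.7752 + 5.2824 + 3.3698 + 1.8048 + 0.1476 = 15.3798
R0 > 1, so the population is growing.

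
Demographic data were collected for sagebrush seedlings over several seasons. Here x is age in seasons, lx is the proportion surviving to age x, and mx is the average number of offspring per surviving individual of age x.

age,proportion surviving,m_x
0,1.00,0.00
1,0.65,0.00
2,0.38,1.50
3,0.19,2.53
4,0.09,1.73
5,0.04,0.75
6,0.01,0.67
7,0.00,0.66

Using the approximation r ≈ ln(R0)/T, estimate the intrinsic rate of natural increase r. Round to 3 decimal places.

R0 = Σ lx·mx = 0 + 0 + 0.57 + 0.4807 + 0.1557 + 0.03 + 0.0067 + 0 = 1.2431
Σ x·lx·mx = 3.3951; T = 3.3951/1.2431 = 2.73116…
r ≈ ln(R0)/T = ln(1.2431)/2.73116… = 0.07968… → 0.080

0.080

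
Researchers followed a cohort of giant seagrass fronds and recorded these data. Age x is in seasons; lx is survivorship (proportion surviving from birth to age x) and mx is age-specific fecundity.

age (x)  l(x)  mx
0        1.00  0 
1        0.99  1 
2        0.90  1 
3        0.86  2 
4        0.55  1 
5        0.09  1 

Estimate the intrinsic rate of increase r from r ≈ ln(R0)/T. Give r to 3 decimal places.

R0 = Σ lx·mx = 0 + 0.99 + 0.9 + 1.72 + 0.55 + 0.09 = 4.25
Σ x·lx·mx = 10.6; T = 10.6/4.25 = 2.49412…
r ≈ ln(R0)/T = ln(4.25)/2.49412… = 0.58013… → 0.580

0.580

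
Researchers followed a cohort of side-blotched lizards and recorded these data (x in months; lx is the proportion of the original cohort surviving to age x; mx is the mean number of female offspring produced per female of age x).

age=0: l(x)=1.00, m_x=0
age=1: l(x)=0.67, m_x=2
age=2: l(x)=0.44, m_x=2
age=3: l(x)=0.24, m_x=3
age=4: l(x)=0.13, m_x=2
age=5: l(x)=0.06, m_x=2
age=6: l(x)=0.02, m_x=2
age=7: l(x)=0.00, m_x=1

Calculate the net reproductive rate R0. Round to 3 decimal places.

lx·mx by age: 0, 1.34, 0.88, 0.72, 0.26, 0.12, 0.04, 0
R0 = Σ lx·mx = 3.36 → 3.360

3.360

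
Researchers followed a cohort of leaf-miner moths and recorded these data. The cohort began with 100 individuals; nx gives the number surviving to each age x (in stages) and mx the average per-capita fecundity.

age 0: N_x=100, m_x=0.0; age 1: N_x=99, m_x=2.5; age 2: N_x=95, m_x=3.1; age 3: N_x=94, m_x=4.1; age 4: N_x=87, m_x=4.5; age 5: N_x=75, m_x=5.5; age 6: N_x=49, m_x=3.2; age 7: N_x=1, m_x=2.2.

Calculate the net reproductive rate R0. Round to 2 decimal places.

18.90

lx = nx/n0 = nx/100: 1, 0.99, 0.95, 0.94, 0.87, 0.75, 0.49, 0.01
lx·mx by age: 0, 2.475, 2.945, 3.854, 3.915, 4.125, 1.568, 0.022
R0 = Σ lx·mx = 18.904 → 18.90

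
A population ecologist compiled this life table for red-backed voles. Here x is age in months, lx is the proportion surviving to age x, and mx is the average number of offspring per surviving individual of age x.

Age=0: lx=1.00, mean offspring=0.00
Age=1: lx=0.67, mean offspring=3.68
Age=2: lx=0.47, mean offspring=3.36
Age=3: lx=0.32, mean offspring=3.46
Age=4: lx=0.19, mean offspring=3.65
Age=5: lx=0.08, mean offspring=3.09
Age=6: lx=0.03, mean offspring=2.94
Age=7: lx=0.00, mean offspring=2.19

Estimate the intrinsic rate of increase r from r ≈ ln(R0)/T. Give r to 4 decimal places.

0.8349

R0 = Σ lx·mx = 0 + 2.4656 + 1.5792 + 1.1072 + 0.6935 + 0.2472 + 0.0882 + 0 = 6.1809
Σ x·lx·mx = 13.4848; T = 13.4848/6.1809 = 2.18169…
r ≈ ln(R0)/T = ln(6.1809)/2.18169… = 0.834887… → 0.8349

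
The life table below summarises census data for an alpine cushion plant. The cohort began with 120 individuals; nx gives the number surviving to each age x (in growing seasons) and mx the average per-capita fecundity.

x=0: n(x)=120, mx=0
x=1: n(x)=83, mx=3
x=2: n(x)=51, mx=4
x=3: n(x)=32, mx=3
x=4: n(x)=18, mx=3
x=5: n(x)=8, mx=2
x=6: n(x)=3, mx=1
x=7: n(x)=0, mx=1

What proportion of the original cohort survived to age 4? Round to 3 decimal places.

0.150

l_4 = n_4/n_0 = 18/120 = 0.15 → 0.150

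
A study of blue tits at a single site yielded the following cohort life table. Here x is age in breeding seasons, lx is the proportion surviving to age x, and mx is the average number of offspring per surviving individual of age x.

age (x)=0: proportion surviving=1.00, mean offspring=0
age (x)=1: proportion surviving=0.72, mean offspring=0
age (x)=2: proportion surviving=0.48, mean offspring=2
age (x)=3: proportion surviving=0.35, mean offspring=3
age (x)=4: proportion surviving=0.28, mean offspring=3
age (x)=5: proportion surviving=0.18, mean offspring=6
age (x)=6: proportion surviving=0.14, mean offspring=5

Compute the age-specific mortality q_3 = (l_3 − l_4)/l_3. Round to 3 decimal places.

q_3 = (l_3 − l_4) / l_3 = (0.35 − 0.28) / 0.35
     = 0.07 / 0.35 = 0.2 → 0.200

0.200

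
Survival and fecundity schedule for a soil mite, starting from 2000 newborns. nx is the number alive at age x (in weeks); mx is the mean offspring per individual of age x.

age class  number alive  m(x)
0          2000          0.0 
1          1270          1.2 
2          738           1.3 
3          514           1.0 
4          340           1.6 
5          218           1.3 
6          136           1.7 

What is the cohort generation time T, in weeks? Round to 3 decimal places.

lx = nx/n0 = nx/2000: 1, 0.635, 0.369, 0.257, 0.17, 0.109, 0.068
lx·mx: 0, 0.762, 0.4797, 0.257, 0.272, 0.1417, 0.1156 → R0 = 2.028
x·lx·mx: 0, 0.762, 0.9594, 0.771, 1.088, 0.7085, 0.6936 → Σ = 4.9825
T = 4.9825 / 2.028 = 2.456854… → 2.457

2.457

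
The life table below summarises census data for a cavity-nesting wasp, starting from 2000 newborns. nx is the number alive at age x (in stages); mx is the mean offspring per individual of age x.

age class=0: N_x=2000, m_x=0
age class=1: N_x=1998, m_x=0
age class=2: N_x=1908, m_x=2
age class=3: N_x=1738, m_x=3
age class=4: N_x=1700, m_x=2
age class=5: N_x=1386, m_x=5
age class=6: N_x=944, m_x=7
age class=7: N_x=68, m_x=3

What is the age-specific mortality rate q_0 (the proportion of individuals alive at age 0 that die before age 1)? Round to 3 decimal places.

lx = nx/n0 = nx/2000: 1, 0.999, 0.954, 0.869, 0.85, 0.693, 0.472, 0.034
q_0 = (l_0 − l_1) / l_0 = (1 − 0.999) / 1
     = 0.001 / 1 = 0.001 → 0.001

0.001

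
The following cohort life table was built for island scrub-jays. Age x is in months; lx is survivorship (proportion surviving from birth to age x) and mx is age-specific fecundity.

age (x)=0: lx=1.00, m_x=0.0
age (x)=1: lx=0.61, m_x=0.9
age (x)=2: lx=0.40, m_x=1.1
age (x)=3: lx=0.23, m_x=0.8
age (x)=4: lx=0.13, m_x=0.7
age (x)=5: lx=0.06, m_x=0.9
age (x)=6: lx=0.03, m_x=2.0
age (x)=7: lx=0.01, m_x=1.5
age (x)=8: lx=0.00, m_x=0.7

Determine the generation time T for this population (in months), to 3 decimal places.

lx·mx: 0, 0.549, 0.44, 0.184, 0.091, 0.054, 0.06, 0.015, 0 → R0 = 1.393
x·lx·mx: 0, 0.549, 0.88, 0.552, 0.364, 0.27, 0.36, 0.105, 0 → Σ = 3.08
T = 3.08 / 1.393 = 2.211055… → 2.211

2.211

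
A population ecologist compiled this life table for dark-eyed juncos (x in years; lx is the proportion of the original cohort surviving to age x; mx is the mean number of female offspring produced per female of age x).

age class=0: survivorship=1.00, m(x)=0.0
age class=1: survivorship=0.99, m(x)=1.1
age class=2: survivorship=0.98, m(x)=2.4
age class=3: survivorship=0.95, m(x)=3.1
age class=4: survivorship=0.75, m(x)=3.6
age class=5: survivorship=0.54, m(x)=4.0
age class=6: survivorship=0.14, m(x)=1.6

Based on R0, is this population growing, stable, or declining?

R0 = Σ lx·mx = 0 + 1.089 + 2.352 + 2.945 + 2.7 + 2.16 + 0.224 = 11.47
R0 > 1, so the population is growing.

growing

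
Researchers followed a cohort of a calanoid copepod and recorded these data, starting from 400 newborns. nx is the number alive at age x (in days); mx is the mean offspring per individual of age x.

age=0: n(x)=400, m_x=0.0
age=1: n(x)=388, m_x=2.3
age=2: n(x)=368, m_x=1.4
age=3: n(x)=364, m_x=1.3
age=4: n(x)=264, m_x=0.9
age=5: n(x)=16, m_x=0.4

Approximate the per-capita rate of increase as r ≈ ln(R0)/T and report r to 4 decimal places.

0.8205

lx = nx/n0 = nx/400: 1, 0.97, 0.92, 0.91, 0.66, 0.04
R0 = Σ lx·mx = 0 + 2.231 + 1.288 + 1.183 + 0.594 + 0.016 = 5.312
Σ x·lx·mx = 10.812; T = 10.812/5.312 = 2.03539…
r ≈ ln(R0)/T = ln(5.312)/2.03539… = 0.820465… → 0.8205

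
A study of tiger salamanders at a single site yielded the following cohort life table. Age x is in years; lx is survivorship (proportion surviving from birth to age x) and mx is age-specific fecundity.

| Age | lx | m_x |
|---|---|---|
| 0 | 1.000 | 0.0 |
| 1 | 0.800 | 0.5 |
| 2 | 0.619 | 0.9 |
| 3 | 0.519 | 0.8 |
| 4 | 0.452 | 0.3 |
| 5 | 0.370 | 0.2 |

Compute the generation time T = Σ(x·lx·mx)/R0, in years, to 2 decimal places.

lx·mx: 0, 0.4, 0.5571, 0.4152, 0.1356, 0.074 → R0 = 1.5819
x·lx·mx: 0, 0.4, 1.1142, 1.2456, 0.5424, 0.37 → Σ = 3.6722
T = 3.6722 / 1.5819 = 2.321386… → 2.32

2.32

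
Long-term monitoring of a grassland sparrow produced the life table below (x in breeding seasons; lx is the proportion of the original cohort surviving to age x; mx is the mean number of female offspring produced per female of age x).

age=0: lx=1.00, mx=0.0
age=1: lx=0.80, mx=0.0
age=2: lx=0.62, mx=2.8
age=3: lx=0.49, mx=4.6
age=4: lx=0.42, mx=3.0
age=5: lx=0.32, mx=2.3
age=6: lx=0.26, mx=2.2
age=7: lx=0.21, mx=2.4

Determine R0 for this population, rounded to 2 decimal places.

7.06

lx·mx by age: 0, 0, 1.736, 2.254, 1.26, 0.736, 0.572, 0.504
R0 = Σ lx·mx = 7.062 → 7.06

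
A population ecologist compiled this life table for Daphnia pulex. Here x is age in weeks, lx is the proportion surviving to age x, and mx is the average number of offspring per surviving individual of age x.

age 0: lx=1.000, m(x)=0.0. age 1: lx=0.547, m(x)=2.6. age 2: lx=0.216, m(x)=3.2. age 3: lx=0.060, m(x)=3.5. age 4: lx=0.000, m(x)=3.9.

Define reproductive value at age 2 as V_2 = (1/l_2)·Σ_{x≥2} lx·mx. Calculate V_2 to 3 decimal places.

lx·mx for x ≥ 2: 0.6912, 0.21, 0 → sum = 0.9012
V_2 = 0.9012 / l_2 = 0.9012 / 0.216 = 4.172222… → 4.172

4.172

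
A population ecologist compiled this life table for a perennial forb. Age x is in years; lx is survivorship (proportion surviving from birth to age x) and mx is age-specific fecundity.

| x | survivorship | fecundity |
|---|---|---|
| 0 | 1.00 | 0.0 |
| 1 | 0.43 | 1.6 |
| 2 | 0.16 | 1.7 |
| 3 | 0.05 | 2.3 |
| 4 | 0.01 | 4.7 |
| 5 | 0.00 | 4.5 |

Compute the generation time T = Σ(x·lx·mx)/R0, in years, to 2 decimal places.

lx·mx: 0, 0.688, 0.272, 0.115, 0.047, 0 → R0 = 1.122
x·lx·mx: 0, 0.688, 0.544, 0.345, 0.188, 0 → Σ = 1.765
T = 1.765 / 1.122 = 1.573084… → 1.57

1.57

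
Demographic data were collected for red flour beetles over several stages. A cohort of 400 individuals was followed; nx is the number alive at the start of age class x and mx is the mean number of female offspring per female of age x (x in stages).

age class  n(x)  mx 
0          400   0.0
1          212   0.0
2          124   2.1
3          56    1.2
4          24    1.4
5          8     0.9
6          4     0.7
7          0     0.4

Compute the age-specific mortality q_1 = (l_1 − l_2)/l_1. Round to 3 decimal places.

0.415

lx = nx/n0 = nx/400: 1, 0.53, 0.31, 0.14, 0.06, 0.02, 0.01, 0
q_1 = (l_1 − l_2) / l_1 = (0.53 − 0.31) / 0.53
     = 0.22 / 0.53 = 0.415094… → 0.415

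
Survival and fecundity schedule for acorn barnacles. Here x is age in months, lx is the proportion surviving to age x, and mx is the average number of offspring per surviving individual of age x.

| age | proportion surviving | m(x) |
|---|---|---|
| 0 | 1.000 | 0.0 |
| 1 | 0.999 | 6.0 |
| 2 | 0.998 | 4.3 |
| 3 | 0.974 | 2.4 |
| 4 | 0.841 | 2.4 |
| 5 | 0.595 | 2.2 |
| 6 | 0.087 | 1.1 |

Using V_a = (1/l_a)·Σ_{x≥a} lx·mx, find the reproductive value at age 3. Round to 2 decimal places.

5.91

lx·mx for x ≥ 3: 2.3376, 2.0184, 1.309, 0.0957 → sum = 5.7607
V_3 = 5.7607 / l_3 = 5.7607 / 0.974 = 5.914476… → 5.91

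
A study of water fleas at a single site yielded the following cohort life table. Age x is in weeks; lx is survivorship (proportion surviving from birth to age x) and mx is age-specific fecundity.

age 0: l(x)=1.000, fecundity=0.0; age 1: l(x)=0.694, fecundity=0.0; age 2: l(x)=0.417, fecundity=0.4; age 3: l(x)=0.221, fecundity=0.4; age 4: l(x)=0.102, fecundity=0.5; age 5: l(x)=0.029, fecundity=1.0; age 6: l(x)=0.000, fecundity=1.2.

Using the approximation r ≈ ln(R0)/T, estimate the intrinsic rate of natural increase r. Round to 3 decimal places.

-0.387

R0 = Σ lx·mx = 0 + 0 + 0.1668 + 0.0884 + 0.051 + 0.029 + 0 = 0.3352
Σ x·lx·mx = 0.9478; T = 0.9478/0.3352 = 2.82757…
r ≈ ln(R0)/T = ln(0.3352)/2.82757… = -0.38656… → -0.387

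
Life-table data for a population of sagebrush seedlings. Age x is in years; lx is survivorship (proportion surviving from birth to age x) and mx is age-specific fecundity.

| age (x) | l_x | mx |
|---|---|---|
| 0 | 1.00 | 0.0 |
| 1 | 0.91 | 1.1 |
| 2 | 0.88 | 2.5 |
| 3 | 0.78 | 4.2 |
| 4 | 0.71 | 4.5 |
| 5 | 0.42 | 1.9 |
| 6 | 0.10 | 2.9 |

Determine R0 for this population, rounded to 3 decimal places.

10.760

lx·mx by age: 0, 1.001, 2.2, 3.276, 3.195, 0.798, 0.29
R0 = Σ lx·mx = 10.76 → 10.760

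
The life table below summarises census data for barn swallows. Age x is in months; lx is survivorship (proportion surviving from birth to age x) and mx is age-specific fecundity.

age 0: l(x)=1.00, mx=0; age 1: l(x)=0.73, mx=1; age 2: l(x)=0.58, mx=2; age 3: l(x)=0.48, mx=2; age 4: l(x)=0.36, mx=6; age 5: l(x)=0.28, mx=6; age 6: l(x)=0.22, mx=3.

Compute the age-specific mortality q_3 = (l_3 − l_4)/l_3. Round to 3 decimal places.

q_3 = (l_3 − l_4) / l_3 = (0.48 − 0.36) / 0.48
     = 0.12 / 0.48 = 0.25 → 0.250

0.250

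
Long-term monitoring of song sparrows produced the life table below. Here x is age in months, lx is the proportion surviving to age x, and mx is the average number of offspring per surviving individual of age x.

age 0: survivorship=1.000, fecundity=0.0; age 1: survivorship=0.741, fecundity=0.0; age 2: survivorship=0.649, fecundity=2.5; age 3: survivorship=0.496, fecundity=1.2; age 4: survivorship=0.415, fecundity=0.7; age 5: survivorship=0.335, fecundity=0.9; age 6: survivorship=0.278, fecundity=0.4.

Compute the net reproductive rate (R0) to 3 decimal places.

lx·mx by age: 0, 0, 1.6225, 0.5952, 0.2905, 0.3015, 0.1112
R0 = Σ lx·mx = 2.9209 → 2.921

2.921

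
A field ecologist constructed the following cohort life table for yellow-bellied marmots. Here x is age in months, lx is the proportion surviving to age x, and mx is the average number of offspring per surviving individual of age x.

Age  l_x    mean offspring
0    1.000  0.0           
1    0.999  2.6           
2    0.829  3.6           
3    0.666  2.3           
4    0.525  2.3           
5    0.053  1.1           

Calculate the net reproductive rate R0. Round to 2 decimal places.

lx·mx by age: 0, 2.5974, 2.9844, 1.5318, 1.2075, 0.0583
R0 = Σ lx·mx = 8.3794 → 8.38

8.38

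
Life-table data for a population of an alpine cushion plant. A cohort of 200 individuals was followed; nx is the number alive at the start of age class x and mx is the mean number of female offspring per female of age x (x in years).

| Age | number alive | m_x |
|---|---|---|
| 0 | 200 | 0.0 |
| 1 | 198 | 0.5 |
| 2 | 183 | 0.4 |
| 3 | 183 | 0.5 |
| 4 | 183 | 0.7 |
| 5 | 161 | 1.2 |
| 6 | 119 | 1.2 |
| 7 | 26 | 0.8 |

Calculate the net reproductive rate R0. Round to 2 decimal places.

3.74

lx = nx/n0 = nx/200: 1, 0.99, 0.915, 0.915, 0.915, 0.805, 0.595, 0.13
lx·mx by age: 0, 0.495, 0.366, 0.4575, 0.6405, 0.966, 0.714, 0.104
R0 = Σ lx·mx = 3.743 → 3.74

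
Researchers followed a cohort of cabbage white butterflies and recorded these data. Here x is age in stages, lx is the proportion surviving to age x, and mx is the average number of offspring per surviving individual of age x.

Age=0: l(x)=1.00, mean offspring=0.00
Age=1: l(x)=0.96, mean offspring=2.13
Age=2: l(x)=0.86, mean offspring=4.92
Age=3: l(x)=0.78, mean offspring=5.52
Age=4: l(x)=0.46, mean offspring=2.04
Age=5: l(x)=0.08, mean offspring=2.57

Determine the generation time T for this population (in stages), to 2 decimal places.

lx·mx: 0, 2.0448, 4.2312, 4.3056, 0.9384, 0.2056 → R0 = 11.7256
x·lx·mx: 0, 2.0448, 8.4624, 12.9168, 3.7536, 1.028 → Σ = 28.2056
T = 28.2056 / 11.7256 = 2.405472… → 2.41

2.41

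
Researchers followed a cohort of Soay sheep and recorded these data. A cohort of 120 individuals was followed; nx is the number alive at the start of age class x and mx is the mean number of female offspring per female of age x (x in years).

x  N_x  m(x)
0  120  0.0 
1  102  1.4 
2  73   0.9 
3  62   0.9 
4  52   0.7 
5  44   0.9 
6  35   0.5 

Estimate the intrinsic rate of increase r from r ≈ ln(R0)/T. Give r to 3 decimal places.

0.439

lx = nx/n0 = nx/120: 1, 0.85, 0.60833…, 0.51667…, 0.43333…, 0.36667…, 0.29167…
R0 = Σ lx·mx = 0 + 1.19 + 0.5475… + 0.465… + 0.30333… + 0.33… + 0.14583… = 2.981667…
Σ x·lx·mx = 7.418333…; T = 7.418333…/2.981667… = 2.48798…
r ≈ ln(R0)/T = ln(2.981667…)/2.48798… = 0.4391… → 0.439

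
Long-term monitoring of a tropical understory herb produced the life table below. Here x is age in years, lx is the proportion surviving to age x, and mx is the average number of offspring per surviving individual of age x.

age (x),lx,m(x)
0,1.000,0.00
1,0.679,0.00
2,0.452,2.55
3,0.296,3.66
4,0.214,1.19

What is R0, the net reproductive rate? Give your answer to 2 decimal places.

lx·mx by age: 0, 0, 1.1526, 1.08336, 0.25466
R0 = Σ lx·mx = 2.49062 → 2.49

2.49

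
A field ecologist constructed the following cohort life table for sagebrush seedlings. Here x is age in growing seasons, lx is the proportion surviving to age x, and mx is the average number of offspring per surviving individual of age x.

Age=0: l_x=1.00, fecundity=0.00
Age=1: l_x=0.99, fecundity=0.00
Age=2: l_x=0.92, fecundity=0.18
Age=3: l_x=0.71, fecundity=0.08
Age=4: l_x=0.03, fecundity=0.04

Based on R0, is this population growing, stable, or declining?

R0 = Σ lx·mx = 0 + 0 + 0.1656 + 0.0568 + 0.0012 = 0.2236
R0 < 1, so the population is declining.

declining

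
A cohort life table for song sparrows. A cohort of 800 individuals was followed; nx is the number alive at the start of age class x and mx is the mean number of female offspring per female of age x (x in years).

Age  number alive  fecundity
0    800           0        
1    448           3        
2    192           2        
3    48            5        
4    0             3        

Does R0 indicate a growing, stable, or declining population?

lx = nx/n0 = nx/800: 1, 0.56, 0.24, 0.06, 0
R0 = Σ lx·mx = 0 + 1.68 + 0.48 + 0.3 + 0 = 2.46
R0 > 1, so the population is growing.

growing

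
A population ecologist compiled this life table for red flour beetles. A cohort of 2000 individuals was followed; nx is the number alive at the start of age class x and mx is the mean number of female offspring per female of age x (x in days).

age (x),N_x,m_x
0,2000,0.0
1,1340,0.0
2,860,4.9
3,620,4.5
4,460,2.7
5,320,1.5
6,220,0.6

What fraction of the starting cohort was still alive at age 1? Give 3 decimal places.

0.670

l_1 = n_1/n_0 = 1340/2000 = 0.67 → 0.670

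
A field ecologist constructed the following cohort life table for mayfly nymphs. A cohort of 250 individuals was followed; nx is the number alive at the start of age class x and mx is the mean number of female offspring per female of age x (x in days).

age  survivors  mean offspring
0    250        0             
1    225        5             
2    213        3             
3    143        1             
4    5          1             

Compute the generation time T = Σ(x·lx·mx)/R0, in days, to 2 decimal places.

1.49

lx = nx/n0 = nx/250: 1, 0.9, 0.852, 0.572, 0.02
lx·mx: 0, 4.5, 2.556, 0.572, 0.02 → R0 = 7.648
x·lx·mx: 0, 4.5, 5.112, 1.716, 0.08 → Σ = 11.408
T = 11.408 / 7.648 = 1.491632… → 1.49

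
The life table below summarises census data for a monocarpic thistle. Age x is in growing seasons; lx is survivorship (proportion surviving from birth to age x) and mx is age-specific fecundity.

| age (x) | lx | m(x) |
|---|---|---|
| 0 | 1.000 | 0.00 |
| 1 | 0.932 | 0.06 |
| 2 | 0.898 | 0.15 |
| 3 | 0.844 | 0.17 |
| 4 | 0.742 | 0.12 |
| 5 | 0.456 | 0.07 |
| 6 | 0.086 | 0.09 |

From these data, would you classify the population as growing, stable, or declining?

declining

R0 = Σ lx·mx = 0 + 0.05592 + 0.1347 + 0.14348 + 0.08904 + 0.03192 + 0.00774 = 0.4628
R0 < 1, so the population is declining.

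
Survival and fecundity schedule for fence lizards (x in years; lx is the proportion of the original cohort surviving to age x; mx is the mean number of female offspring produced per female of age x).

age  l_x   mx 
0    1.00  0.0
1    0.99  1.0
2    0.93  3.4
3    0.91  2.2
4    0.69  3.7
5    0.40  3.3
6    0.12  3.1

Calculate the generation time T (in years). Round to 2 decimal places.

3.11

lx·mx: 0, 0.99, 3.162, 2.002, 2.553, 1.32, 0.372 → R0 = 10.399
x·lx·mx: 0, 0.99, 6.324, 6.006, 10.212, 6.6, 2.232 → Σ = 32.364
T = 32.364 / 10.399 = 3.112222… → 3.11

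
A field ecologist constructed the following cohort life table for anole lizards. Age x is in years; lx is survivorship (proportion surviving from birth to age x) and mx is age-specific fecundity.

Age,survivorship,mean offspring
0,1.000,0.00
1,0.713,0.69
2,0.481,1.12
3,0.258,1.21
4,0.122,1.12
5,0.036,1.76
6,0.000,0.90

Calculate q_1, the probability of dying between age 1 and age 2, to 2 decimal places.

0.33

q_1 = (l_1 − l_2) / l_1 = (0.713 − 0.481) / 0.713
     = 0.232 / 0.713 = 0.325386… → 0.33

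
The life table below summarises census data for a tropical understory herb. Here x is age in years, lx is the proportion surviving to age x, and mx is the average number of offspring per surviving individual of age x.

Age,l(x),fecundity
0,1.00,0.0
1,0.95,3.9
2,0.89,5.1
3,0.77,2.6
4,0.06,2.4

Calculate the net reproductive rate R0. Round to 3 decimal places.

10.390

lx·mx by age: 0, 3.705, 4.539, 2.002, 0.144
R0 = Σ lx·mx = 10.39 → 10.390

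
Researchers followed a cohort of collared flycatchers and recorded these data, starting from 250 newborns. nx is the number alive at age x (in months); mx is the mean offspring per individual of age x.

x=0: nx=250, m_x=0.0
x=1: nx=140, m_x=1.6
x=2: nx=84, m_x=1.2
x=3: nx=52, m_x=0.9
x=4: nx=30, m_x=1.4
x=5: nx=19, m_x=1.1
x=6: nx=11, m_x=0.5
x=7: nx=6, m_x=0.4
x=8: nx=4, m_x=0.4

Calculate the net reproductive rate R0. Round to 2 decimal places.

1.78

lx = nx/n0 = nx/250: 1, 0.56, 0.336, 0.208, 0.12, 0.076, 0.044, 0.024, 0.016
lx·mx by age: 0, 0.896, 0.4032, 0.1872, 0.168, 0.0836, 0.022, 0.0096, 0.0064
R0 = Σ lx·mx = 1.776 → 1.78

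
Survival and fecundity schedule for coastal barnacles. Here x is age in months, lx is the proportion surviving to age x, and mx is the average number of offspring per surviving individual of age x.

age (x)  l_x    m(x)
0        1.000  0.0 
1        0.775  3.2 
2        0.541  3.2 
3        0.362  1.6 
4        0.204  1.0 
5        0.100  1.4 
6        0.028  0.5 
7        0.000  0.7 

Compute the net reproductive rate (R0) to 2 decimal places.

lx·mx by age: 0, 2.48, 1.7312, 0.5792, 0.204, 0.14, 0.014, 0
R0 = Σ lx·mx = 5.1484 → 5.15

5.15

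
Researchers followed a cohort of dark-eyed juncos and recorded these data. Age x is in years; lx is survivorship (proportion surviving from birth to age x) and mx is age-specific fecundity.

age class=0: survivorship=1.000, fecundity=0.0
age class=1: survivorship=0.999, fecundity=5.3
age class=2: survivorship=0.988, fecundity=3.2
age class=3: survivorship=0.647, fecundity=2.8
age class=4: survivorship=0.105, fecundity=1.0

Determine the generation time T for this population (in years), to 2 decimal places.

1.68

lx·mx: 0, 5.2947, 3.1616, 1.8116, 0.105 → R0 = 10.3729
x·lx·mx: 0, 5.2947, 6.3232, 5.4348, 0.42 → Σ = 17.4727
T = 17.4727 / 10.3729 = 1.684457… → 1.68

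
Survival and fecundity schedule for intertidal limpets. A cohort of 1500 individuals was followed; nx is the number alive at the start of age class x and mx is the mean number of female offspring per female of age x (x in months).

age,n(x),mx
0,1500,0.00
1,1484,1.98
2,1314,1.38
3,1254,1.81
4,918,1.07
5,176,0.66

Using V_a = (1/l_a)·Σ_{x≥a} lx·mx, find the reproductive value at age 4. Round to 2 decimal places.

lx = nx/n0 = nx/1500: 1, 0.98933…, 0.876, 0.836, 0.612, 0.11733…
lx·mx for x ≥ 4: 0.65484, 0.07744… → sum = 0.73228…
V_4 = 0.73228… / l_4 = 0.73228… / 0.612 = 1.196536… → 1.20

1.20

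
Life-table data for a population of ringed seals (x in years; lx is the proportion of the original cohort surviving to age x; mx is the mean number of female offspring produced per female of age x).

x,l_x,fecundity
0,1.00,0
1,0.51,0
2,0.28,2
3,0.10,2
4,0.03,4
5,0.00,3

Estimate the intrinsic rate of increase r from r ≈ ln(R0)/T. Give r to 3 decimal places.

R0 = Σ lx·mx = 0 + 0 + 0.56 + 0.2 + 0.12 + 0 = 0.88
Σ x·lx·mx = 2.2; T = 2.2/0.88 = 2.5
r ≈ ln(R0)/T = ln(0.88)/2.5 = -0.05113… → -0.051

-0.051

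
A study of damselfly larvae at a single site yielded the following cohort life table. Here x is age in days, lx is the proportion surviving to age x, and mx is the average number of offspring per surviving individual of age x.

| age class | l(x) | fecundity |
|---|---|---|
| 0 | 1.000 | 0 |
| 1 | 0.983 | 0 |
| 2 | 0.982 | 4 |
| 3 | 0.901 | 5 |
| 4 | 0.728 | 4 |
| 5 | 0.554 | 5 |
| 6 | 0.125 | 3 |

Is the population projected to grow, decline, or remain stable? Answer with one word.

R0 = Σ lx·mx = 0 + 0 + 3.928 + 4.505 + 2.912 + 2.77 + 0.375 = 14.49
R0 > 1, so the population is growing.

growing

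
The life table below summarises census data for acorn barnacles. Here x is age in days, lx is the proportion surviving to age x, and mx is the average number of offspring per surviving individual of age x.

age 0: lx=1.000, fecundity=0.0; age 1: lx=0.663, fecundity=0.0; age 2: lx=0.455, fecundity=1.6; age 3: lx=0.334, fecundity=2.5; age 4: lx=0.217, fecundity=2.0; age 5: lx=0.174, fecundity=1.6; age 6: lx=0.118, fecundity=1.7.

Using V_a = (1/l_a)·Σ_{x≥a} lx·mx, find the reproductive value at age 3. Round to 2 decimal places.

lx·mx for x ≥ 3: 0.835, 0.434, 0.2784, 0.2006 → sum = 1.748
V_3 = 1.748 / l_3 = 1.748 / 0.334 = 5.233533… → 5.23

5.23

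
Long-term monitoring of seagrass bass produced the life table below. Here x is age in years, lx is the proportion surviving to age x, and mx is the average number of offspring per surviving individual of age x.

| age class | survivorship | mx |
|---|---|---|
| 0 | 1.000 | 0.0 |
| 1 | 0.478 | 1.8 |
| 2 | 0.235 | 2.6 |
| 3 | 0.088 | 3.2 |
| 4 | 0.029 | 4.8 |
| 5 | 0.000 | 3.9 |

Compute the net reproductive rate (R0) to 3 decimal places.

lx·mx by age: 0, 0.8604, 0.611, 0.2816, 0.1392, 0
R0 = Σ lx·mx = 1.8922 → 1.892

1.892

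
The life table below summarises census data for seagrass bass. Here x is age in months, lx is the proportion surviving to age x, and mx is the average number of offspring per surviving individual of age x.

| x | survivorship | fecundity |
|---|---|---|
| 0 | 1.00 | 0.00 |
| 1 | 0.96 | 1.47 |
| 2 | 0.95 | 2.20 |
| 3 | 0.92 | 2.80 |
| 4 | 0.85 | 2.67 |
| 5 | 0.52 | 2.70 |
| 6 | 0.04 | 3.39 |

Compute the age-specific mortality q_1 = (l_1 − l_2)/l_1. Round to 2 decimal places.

0.01

q_1 = (l_1 − l_2) / l_1 = (0.96 − 0.95) / 0.96
     = 0.01 / 0.96 = 0.010417… → 0.01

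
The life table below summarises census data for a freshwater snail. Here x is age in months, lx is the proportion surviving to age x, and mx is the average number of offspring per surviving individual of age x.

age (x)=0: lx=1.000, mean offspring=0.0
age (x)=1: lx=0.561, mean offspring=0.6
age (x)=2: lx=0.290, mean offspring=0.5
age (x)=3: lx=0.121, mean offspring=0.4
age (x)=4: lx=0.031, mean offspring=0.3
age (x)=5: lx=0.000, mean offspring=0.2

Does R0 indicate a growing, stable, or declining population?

declining

R0 = Σ lx·mx = 0 + 0.3366 + 0.145 + 0.0484 + 0.0093 + 0 = 0.5393
R0 < 1, so the population is declining.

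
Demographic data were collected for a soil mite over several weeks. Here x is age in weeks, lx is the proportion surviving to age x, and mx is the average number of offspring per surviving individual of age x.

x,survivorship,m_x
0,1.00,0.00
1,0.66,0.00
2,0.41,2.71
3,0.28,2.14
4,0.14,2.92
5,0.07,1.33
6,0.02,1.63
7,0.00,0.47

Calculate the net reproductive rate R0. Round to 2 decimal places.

lx·mx by age: 0, 0, 1.1111, 0.5992, 0.4088, 0.0931, 0.0326, 0
R0 = Σ lx·mx = 2.2448 → 2.24

2.24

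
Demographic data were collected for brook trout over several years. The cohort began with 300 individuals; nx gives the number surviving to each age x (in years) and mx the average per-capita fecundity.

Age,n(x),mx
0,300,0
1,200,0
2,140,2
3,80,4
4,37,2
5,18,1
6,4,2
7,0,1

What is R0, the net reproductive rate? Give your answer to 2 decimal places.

lx = nx/n0 = nx/300: 1, 0.66667…, 0.46667…, 0.26667…, 0.12333…, 0.06, 0.01333…, 0
lx·mx by age: 0, 0, 0.933333…, 1.066667…, 0.246667…, 0.06, 0.026667…, 0
R0 = Σ lx·mx = 2.333333… → 2.33

2.33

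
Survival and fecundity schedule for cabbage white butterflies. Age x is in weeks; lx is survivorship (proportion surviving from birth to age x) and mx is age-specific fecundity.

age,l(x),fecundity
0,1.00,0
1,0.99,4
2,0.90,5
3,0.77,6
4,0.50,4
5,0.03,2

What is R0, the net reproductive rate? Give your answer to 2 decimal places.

lx·mx by age: 0, 3.96, 4.5, 4.62, 2, 0.06
R0 = Σ lx·mx = 15.14 → 15.14

15.14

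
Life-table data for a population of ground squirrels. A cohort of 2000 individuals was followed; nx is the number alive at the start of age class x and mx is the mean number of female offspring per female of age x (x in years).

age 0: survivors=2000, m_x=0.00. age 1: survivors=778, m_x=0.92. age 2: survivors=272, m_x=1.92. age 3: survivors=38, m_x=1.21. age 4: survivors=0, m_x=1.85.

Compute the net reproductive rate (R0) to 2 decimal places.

0.64

lx = nx/n0 = nx/2000: 1, 0.389, 0.136, 0.019, 0
lx·mx by age: 0, 0.35788, 0.26112, 0.02299, 0
R0 = Σ lx·mx = 0.64199 → 0.64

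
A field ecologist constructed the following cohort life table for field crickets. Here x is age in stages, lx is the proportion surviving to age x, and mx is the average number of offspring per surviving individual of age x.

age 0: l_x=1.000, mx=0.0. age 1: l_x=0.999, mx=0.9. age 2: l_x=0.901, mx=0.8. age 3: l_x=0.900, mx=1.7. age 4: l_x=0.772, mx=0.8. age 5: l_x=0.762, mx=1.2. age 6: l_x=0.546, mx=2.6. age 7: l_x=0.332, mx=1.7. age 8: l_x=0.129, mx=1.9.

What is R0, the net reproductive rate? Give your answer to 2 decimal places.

6.91

lx·mx by age: 0, 0.8991, 0.7208, 1.53, 0.6176, 0.9144, 1.4196, 0.5644, 0.2451
R0 = Σ lx·mx = 6.911 → 6.91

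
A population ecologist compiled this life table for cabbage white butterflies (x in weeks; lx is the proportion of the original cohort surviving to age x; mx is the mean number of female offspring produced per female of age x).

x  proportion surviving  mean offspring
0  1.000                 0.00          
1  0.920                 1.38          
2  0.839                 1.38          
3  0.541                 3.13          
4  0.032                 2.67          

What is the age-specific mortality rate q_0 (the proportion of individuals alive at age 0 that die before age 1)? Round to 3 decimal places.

0.080

q_0 = (l_0 − l_1) / l_0 = (1 − 0.92) / 1
     = 0.08 / 1 = 0.08 → 0.080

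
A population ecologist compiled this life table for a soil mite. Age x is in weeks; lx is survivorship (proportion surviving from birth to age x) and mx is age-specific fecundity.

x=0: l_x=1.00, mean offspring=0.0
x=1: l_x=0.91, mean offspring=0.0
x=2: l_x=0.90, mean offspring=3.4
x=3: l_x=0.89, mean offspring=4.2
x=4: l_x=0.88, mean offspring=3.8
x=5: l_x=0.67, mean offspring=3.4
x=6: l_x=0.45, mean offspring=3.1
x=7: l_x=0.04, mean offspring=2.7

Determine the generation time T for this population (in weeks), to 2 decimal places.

lx·mx: 0, 0, 3.06, 3.738, 3.344, 2.278, 1.395, 0.108 → R0 = 13.923
x·lx·mx: 0, 0, 6.12, 11.214, 13.376, 11.39, 8.37, 0.756 → Σ = 51.226
T = 51.226 / 13.923 = 3.679236… → 3.68

3.68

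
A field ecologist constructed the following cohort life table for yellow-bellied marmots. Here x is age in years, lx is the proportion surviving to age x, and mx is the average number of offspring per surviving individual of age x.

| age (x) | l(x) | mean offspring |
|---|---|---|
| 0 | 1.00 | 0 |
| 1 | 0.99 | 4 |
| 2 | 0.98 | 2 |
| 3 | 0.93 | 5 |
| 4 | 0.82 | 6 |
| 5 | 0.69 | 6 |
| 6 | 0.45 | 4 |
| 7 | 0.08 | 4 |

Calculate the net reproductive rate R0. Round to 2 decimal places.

lx·mx by age: 0, 3.96, 1.96, 4.65, 4.92, 4.14, 1.8, 0.32
R0 = Σ lx·mx = 21.75 → 21.75

21.75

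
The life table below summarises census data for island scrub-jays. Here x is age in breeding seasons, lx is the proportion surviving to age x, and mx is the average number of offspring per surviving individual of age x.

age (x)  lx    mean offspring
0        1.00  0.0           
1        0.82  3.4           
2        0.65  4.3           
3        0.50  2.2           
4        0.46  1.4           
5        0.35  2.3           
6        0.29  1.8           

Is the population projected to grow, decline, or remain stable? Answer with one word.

growing

R0 = Σ lx·mx = 0 + 2.788 + 2.795 + 1.1 + 0.644 + 0.805 + 0.522 = 8.654
R0 > 1, so the population is growing.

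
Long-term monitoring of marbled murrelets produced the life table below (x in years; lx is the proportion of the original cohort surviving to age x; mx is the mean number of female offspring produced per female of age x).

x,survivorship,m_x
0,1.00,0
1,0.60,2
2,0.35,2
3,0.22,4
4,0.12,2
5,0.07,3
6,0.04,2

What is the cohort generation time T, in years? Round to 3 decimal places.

lx·mx: 0, 1.2, 0.7, 0.88, 0.24, 0.21, 0.08 → R0 = 3.31
x·lx·mx: 0, 1.2, 1.4, 2.64, 0.96, 1.05, 0.48 → Σ = 7.73
T = 7.73 / 3.31 = 2.335347… → 2.335

2.335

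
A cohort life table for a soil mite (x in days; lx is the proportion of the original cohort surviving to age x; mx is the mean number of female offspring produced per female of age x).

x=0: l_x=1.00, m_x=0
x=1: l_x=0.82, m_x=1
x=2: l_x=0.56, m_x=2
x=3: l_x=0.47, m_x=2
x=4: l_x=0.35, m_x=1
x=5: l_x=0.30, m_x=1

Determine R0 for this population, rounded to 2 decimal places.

lx·mx by age: 0, 0.82, 1.12, 0.94, 0.35, 0.3
R0 = Σ lx·mx = 3.53 → 3.53

3.53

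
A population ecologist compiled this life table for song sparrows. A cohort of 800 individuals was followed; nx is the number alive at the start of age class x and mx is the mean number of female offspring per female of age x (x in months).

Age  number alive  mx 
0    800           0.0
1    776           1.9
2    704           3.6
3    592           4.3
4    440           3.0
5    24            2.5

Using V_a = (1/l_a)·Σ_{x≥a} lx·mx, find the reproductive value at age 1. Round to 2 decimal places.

10.22

lx = nx/n0 = nx/800: 1, 0.97, 0.88, 0.74, 0.55, 0.03
lx·mx for x ≥ 1: 1.843, 3.168, 3.182, 1.65, 0.075 → sum = 9.918
V_1 = 9.918 / l_1 = 9.918 / 0.97 = 10.224742… → 10.22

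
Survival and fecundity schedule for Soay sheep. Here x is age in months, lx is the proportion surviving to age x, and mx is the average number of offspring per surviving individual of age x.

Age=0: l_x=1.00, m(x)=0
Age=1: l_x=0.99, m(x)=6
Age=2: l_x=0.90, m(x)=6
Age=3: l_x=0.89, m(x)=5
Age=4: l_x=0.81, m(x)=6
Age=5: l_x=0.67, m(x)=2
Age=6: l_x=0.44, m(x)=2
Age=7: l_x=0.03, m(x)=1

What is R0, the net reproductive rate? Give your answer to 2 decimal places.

22.90

lx·mx by age: 0, 5.94, 5.4, 4.45, 4.86, 1.34, 0.88, 0.03
R0 = Σ lx·mx = 22.9 → 22.90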